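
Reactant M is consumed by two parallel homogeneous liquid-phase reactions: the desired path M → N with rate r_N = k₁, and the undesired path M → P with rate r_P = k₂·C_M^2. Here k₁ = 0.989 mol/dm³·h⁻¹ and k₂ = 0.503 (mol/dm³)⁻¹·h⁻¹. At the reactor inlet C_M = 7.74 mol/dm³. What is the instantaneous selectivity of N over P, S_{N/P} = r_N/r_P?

S_{N/P} = r_N/r_P = (k₁)/(k₂·C_M^2) = (k₁/k₂)·C_M^-2.
= (0.989) / (0.503×7.740^2) = 0.9890/30.13 = 0.0328.
The undesired path is higher order in M, so low C_M (CSTR or dilute feed) favours N.

0.0328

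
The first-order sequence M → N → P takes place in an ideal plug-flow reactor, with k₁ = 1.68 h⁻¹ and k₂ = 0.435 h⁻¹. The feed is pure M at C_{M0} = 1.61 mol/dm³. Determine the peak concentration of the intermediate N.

1.00 mol/dm³

At the optimum, C_{N,max}/C_{M0} = (k₁/k₂)^[k₂/(k₂−k₁)].
= (1.68/0.435)^(0.435/(0.435−1.68)) = (3.862)^(-0.3494) = 0.6237.
C_{N,max} = 0.6237×1.61 = 1.00 mol/dm³.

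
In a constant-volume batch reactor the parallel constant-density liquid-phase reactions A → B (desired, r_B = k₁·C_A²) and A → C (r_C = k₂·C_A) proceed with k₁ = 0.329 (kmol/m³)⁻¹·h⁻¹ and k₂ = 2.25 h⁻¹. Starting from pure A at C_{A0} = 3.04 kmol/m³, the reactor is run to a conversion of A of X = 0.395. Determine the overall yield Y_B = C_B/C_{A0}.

C_A = C_{A0}(1−X) = 1.839 kmol/m³.
Along a PFR/batch, dC_C/dC_A = −r_C/(r_B+r_C) = −k₂/(k₂+k₁·C_A).
Integrating from C_{A0} to C_A: C_C = (2.25/0.329)·ln[(2.25+0.329·3.04)/(2.25+0.329·1.84)] = 6.839·ln(3.250/2.855) = 0.8863 kmol/m³.
Then C_B = (C_{A0}−C_A) − C_C = 1.201 − 0.8863 = 0.3145 kmol/m³.
Y_B = C_B/C_{A0} = 0.3145/3.04 = 0.103.

0.103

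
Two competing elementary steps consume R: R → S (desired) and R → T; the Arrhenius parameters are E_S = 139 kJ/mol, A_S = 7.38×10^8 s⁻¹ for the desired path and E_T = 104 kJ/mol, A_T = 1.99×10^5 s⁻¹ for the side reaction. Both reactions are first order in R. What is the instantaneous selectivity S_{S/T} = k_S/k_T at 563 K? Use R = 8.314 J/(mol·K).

2.10

With equal orders, S_{S/T} = k_S/k_T = (A_S/A_T)·exp[(E_T−E_S)/(RT)].
(E_T−E_S)/(RT) = (104−139)×10³/(8.314×563) = -35000/4681 = -7.477.
k_S/k_T = (7.38×10^8/1.99×10^5)·exp(-7.477) = 3709 × 5.657×10^-4 = 2.10.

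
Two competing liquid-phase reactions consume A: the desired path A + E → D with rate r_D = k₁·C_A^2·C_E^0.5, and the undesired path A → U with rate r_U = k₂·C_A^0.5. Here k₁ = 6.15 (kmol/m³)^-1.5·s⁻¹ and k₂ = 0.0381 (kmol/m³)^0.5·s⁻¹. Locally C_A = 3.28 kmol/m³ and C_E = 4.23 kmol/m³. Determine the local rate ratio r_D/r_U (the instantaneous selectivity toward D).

1972

S_{D/U} = r_D/r_U = (k₁·C_A^2·C_E^0.5)/(k₂·C_A^0.5) = (k₁/k₂)·C_A^1.5·C_E^0.5.
= (6.15×3.280^2×4.230^0.5) / (0.0381×3.280^0.5) = 136.1/0.06900 = 1972.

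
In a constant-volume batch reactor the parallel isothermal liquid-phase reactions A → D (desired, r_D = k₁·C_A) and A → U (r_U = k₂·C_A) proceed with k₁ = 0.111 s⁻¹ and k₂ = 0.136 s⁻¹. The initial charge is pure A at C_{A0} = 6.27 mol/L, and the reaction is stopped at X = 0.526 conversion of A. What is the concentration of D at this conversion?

1.48 mol/L

C_A = C_{A0}(1−X) = 2.972 mol/L.
Both paths are first order in A, so the instantaneous fraction to D is constant: dC_D/d(−C_A) = k₁/(k₁+k₂) = 0.4494.
C_D = 0.4494·(C_{A0}−C_A) = 0.4494×3.298 = 1.48 mol/L.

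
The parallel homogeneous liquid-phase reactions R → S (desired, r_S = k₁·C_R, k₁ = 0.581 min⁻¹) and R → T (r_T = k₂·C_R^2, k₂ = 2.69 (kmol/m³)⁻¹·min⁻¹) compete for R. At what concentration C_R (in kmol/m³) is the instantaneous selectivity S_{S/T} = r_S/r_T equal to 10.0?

S_{S/T} = (k₁/k₂)·C_R⁻¹ ⇒ C_R = (S·k₂/k₁)^(-1).
= (10.0×2.69/0.581)^(-1) = (46.30)^(-1) = 0.0216 kmol/m³.

0.0216 kmol/m³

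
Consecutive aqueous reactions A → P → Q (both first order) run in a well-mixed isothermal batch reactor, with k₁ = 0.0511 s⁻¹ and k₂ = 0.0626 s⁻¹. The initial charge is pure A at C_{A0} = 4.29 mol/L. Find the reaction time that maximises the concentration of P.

17.7 s

The intermediate peaks when r₁ = r₂, i.e. k₁e^(−k₁t) = k₂e^(−k₂t), giving t_opt = ln(k₂/k₁)/(k₂−k₁).
= ln(0.0626/0.0511)/(0.0626−0.0511) = ln(1.225)/0.01150 = 0.2030/0.01150 = 17.7 s.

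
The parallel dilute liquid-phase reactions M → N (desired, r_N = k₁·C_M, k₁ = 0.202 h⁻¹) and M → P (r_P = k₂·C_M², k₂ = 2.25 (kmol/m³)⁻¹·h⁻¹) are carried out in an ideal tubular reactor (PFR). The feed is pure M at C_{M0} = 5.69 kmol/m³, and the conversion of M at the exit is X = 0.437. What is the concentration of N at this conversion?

C_M = C_{M0}(1−X) = 3.203 kmol/m³.
Along a PFR/batch, dC_N/dC_M = −r_N/(r_N+r_P) = −k₁/(k₁+k₂·C_M).
Integrating from C_{M0} to C_M: C_N = (0.202/2.25)·ln[(0.202+2.25·5.69)/(0.202+2.25·3.20)] = 0.08978·ln(13.00/7.410) = 0.05050 kmol/m³.

0.0505 kmol/m³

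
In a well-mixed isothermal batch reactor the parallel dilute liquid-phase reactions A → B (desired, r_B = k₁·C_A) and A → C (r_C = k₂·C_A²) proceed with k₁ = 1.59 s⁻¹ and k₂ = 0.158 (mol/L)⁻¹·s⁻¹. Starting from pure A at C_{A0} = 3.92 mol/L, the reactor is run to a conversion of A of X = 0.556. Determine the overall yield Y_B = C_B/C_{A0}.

C_A = C_{A0}(1−X) = 1.740 mol/L.
Along a PFR/batch, dC_B/dC_A = −r_B/(r_B+r_C) = −k₁/(k₁+k₂·C_A).
Integrating from C_{A0} to C_A: C_B = (1.59/0.158)·ln[(1.59+0.158·3.92)/(1.59+0.158·1.74)] = 10.06·ln(2.209/1.865) = 1.705 mol/L.
Y_B = C_B/C_{A0} = 1.705/3.92 = 0.435.

0.435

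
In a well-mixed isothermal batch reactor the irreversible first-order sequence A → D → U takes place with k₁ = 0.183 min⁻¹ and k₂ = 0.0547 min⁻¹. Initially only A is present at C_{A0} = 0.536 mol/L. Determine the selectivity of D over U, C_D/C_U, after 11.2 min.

The intermediate concentration in a first-order A→B→C sequence is C_D = k₁C_{A0}(e^(−k₁t) − e^(−k₂t))/(k₂−k₁).
e^(−k₁t) = e^(−0.183×11.2) = e^(−2.050) = 0.1288; e^(−k₂t) = e^(−0.6126) = 0.5419.
C_D = 0.183×0.536/(0.0547−0.183) × (0.1288−0.5419) = (-0.7645)×(-0.4131) = 0.3158 mol/L.
C_A = C_{A0}e^(−k₁t) = 0.06903 mol/L, so C_U = C_{A0}−C_A−C_D = 0.1511 mol/L; C_D/C_U = 2.09.

2.09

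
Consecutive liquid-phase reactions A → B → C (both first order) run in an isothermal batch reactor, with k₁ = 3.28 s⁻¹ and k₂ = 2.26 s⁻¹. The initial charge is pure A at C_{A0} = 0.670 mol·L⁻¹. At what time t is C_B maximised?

Setting dC_B/dt = 0 gives t_opt = ln(k₂/k₁)/(k₂−k₁).
= ln(2.26/3.28)/(2.26−3.28) = ln(0.6890)/-1.020 = -0.3725/-1.020 = 0.365 s.

0.365 s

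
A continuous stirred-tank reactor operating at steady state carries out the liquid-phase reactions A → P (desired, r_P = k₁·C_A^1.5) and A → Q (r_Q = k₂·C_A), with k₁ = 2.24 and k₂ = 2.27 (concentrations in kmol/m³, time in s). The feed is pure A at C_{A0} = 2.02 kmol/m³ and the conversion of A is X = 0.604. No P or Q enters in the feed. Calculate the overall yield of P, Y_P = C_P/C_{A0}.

0.283

Exit C_A = C_{A0}(1−X) = 2.02×0.396 = 0.7999 kmol/m³.
Rates in a CSTR are evaluated at the outlet concentration: r_P = 2.24×0.7999^1.5 = 1.603, r_Q = 2.27×0.7999 = 1.816.
Fraction of consumed A going to P: r_P/(r_P+r_Q) = 0.4688.
C_P = 0.4688·C_{A0}·X = 0.4688×2.02×0.604 = 0.572 kmol/m³; Y_P = C_P/C_{A0} = 0.283.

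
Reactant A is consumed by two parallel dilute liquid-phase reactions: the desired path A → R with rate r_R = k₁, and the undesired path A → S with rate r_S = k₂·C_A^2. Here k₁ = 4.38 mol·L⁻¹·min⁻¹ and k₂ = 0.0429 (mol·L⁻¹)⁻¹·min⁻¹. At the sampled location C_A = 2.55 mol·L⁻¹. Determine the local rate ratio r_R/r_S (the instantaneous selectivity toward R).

S_{R/S} = r_R/r_S = (k₁)/(k₂·C_A^2) = (k₁/k₂)·C_A^-2.
= (4.38) / (0.0429×2.550^2) = 4.380/0.2790 = 15.7.
The undesired path is higher order in A, so low C_A (CSTR or dilute feed) favours R.

15.7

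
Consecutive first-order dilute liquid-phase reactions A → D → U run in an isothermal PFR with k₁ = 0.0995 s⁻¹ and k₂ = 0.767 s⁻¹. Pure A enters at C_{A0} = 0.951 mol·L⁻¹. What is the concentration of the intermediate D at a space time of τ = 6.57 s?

The intermediate concentration in a first-order A→B→C sequence is C_D = k₁C_{A0}(e^(−k₁τ) − e^(−k₂τ))/(k₂−k₁).
e^(−k₁τ) = e^(−0.0995×6.57) = e^(−0.6537) = 0.5201; e^(−k₂τ) = e^(−5.039) = 0.006479.
C_D = 0.0995×0.951/(0.767−0.0995) × (0.5201−0.006479) = 0.1418×0.5136 = 0.07281 mol·L⁻¹.

0.0728 mol·L⁻¹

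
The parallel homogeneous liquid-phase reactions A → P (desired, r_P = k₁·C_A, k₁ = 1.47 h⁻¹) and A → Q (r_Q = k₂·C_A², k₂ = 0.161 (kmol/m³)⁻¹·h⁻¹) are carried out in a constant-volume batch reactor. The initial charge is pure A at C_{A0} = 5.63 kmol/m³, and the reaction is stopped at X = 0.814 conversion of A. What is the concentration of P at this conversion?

3.39 kmol/m³

C_A = C_{A0}(1−X) = 1.047 kmol/m³.
Along a PFR/batch, dC_P/dC_A = −r_P/(r_P+r_Q) = −k₁/(k₁+k₂·C_A).
Integrating from C_{A0} to C_A: C_P = (1.47/0.161)·ln[(1.47+0.161·5.63)/(1.47+0.161·1.05)] = 9.130·ln(2.376/1.639) = 3.394 kmol/m³.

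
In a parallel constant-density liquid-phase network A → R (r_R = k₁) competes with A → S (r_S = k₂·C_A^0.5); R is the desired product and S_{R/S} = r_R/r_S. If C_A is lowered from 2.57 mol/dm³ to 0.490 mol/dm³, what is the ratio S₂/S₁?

2.29

S_{R/S} = (k₁/k₂)·C_A^-0.5, so S₂/S₁ = (C_{A,2}/C_{A,1})^-0.5.
= (0.490/2.57)^(-0.5) = (0.1907)^(-0.5) = 2.29.
Selectivity toward R rises as C_A falls — low-concentration operation is favoured.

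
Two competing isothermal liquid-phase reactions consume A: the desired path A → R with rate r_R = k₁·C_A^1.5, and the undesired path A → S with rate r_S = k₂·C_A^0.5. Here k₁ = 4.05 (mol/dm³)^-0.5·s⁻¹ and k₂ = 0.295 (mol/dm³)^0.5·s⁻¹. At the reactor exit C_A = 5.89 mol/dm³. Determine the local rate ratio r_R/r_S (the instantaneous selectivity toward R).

80.9

S_{R/S} = r_R/r_S = (k₁·C_A^1.5)/(k₂·C_A^0.5) = (k₁/k₂)·C_A.
= (4.05×5.890^1.5) / (0.295×5.890^0.5) = 57.89/0.7159 = 80.9.
Since the desired path is higher order in A, keeping C_A high (PFR or concentrated feed) favours R.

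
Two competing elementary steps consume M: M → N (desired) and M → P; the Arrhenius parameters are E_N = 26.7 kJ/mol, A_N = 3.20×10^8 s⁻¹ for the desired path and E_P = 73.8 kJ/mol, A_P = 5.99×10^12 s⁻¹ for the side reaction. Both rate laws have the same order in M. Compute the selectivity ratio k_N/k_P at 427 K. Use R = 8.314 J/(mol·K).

With equal orders, S_{N/P} = k_N/k_P = (A_N/A_P)·exp[(E_P−E_N)/(RT)].
(E_P−E_N)/(RT) = (73.8−26.7)×10³/(8.314×427) = 47100/3550 = 13.27.
k_N/k_P = (3.20×10^8/5.99×10^12)·exp(13.27) = 5.342×10^-5 × 5.780×10^5 = 30.9.
Since E_N < E_P, lowering the temperature improves selectivity toward N.

30.9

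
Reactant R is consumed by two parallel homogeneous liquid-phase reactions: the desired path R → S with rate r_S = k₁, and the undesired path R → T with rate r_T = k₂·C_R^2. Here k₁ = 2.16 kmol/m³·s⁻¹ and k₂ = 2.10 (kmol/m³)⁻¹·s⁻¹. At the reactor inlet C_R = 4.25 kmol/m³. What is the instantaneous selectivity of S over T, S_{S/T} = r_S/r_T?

S_{S/T} = r_S/r_T = (k₁)/(k₂·C_R^2) = (k₁/k₂)·C_R^-2.
= (2.16) / (2.10×4.250^2) = 2.160/37.93 = 0.0569.
The undesired path is higher order in R, so low C_R (CSTR or dilute feed) favours S.

0.0569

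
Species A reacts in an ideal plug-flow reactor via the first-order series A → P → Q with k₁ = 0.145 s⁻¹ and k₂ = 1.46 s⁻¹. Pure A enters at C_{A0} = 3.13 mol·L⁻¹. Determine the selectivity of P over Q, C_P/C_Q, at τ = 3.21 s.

For first-order series with pure A initially, C_P(τ) = k₁C_{A0}/(k₂−k₁)·(e^(−k₁τ) − e^(−k₂τ)).
e^(−k₁τ) = e^(−0.145×3.21) = e^(−0.4654) = 0.6279; e^(−k₂τ) = e^(−4.687) = 0.009218.
C_P = 0.145×3.13/(1.46−0.145) × (0.6279−0.009218) = 0.3451×0.6186 = 0.2135 mol·L⁻¹.
C_A = C_{A0}e^(−k₁τ) = 1.965 mol·L⁻¹, so C_Q = C_{A0}−C_A−C_P = 0.9513 mol·L⁻¹; C_P/C_Q = 0.224.

0.224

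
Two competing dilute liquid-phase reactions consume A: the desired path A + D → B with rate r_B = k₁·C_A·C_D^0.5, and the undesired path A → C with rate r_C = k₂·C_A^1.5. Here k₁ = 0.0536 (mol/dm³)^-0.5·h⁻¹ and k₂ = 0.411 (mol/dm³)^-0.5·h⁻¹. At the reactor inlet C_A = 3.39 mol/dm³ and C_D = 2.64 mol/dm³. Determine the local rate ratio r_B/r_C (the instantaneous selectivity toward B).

S_{B/C} = r_B/r_C = (k₁·C_A·C_D^0.5)/(k₂·C_A^1.5) = (k₁/k₂)·C_A^-0.5·C_D^0.5.
= (0.0536×3.390×2.640^0.5) / (0.411×3.390^1.5) = 0.2952/2.565 = 0.115.
The undesired path is higher order in A, so low C_A (CSTR or dilute feed) favours B.

0.115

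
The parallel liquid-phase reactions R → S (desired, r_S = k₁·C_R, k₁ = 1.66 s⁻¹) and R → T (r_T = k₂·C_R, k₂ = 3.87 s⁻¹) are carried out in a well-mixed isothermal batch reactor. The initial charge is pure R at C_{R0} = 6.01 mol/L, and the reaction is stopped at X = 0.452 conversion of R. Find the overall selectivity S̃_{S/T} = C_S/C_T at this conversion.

C_R = C_{R0}(1−X) = 3.293 mol/L.
Both paths are first order in R, so the instantaneous fraction to S is constant: dC_S/d(−C_R) = k₁/(k₁+k₂) = 0.3002.
C_S = 0.3002·(C_{R0}−C_R) = 0.3002×2.717 = 0.815 mol/L.
C_T = (C_{R0}−C_R)−C_S = 1.901 mol/L; S̃_{S/T} = 0.8154/1.901 = 0.429.

0.429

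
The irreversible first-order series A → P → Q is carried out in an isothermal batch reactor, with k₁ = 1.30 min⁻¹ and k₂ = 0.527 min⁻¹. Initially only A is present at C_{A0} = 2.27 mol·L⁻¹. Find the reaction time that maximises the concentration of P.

1.17 min

Setting dC_P/dt = 0 gives t_opt = ln(k₂/k₁)/(k₂−k₁).
= ln(0.527/1.30)/(0.527−1.30) = ln(0.4054)/-0.7730 = -0.9029/-0.7730 = 1.17 min.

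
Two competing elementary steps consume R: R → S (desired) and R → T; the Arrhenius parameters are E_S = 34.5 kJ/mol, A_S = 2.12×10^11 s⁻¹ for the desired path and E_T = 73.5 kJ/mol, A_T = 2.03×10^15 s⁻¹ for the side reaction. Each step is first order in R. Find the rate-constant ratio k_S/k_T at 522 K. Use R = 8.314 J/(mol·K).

k_S/k_T = (A_S/A_T)·exp[−(E_S−E_T)/(RT)] = (A_S/A_T)·exp[(E_T−E_S)/(RT)].
(E_T−E_S)/(RT) = (73.5−34.5)×10³/(8.314×522) = 39000/4340 = 8.986.
k_S/k_T = (2.12×10^11/2.03×10^15)·exp(8.986) = 1.044×10^-4 × 7993 = 0.835.
Since E_S < E_T, lowering the temperature improves selectivity toward S.

0.835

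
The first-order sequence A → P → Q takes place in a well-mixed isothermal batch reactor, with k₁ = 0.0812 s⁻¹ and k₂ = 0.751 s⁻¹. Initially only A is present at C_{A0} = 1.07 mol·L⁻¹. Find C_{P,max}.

At the optimum, C_{P,max}/C_{A0} = (k₁/k₂)^[k₂/(k₂−k₁)].
= (0.0812/0.751)^(0.751/(0.751−0.0812)) = (0.1081)^(1.121) = 0.08257.
C_{P,max} = 0.08257×1.07 = 0.0883 mol·L⁻¹.

0.0883 mol·L⁻¹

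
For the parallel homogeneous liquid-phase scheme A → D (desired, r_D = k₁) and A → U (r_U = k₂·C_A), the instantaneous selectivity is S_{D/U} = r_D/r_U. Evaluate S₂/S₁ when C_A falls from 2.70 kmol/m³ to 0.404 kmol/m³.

S_{D/U} = (k₁/k₂)·C_A⁻¹, so S₂/S₁ = (C_{A,2}/C_{A,1})⁻¹.
= 2.70/0.404 = 6.68.
Selectivity toward D rises as C_A falls — low-concentration operation is favoured.

6.68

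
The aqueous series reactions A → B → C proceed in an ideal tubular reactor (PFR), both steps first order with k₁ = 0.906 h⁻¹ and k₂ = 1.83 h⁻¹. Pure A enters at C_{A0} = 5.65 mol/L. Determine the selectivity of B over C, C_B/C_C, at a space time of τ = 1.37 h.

The intermediate concentration in a first-order A→B→C sequence is C_B = k₁C_{A0}(e^(−k₁τ) − e^(−k₂τ))/(k₂−k₁).
e^(−k₁τ) = e^(−0.906×1.37) = e^(−1.241) = 0.2890; e^(−k₂τ) = e^(−2.507) = 0.08150.
C_B = 0.906×5.65/(1.83−0.906) × (0.2890−0.08150) = 5.540×0.2075 = 1.150 mol/L.
C_A = C_{A0}e^(−k₁τ) = 1.633 mol/L, so C_C = C_{A0}−C_A−C_B = 2.867 mol/L; C_B/C_C = 0.401.

0.401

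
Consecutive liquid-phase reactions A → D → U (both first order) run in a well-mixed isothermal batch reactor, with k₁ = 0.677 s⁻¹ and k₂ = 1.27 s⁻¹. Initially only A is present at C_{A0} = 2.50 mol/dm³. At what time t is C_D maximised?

1.06 s

The intermediate peaks when r₁ = r₂, i.e. k₁e^(−k₁t) = k₂e^(−k₂t), giving t_opt = ln(k₂/k₁)/(k₂−k₁).
= ln(1.27/0.677)/(1.27−0.677) = ln(1.876)/0.5930 = 0.6291/0.5930 = 1.06 s.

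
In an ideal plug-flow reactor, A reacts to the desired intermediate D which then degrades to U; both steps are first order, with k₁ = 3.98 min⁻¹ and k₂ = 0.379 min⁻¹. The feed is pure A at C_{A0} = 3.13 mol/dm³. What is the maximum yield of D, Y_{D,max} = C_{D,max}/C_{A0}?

Evaluating C_D at τ_opt = ln(k₂/k₁)/(k₂−k₁) gives C_{D,max}/C_{A0} = (k₁/k₂)^[k₂/(k₂−k₁)].
= (3.98/0.379)^(0.379/(0.379−3.98)) = (10.50)^(-0.1052) = 0.7808.

0.781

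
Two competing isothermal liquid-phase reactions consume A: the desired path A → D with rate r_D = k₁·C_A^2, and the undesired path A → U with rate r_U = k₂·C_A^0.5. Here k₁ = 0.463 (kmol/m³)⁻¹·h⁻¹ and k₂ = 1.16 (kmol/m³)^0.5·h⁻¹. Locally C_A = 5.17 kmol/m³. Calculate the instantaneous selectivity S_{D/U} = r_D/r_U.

S_{D/U} = r_D/r_U = (k₁·C_A^2)/(k₂·C_A^0.5) = (k₁/k₂)·C_A^1.5.
= (0.463×5.170^2) / (1.16×5.170^0.5) = 12.38/2.638 = 4.69.

4.69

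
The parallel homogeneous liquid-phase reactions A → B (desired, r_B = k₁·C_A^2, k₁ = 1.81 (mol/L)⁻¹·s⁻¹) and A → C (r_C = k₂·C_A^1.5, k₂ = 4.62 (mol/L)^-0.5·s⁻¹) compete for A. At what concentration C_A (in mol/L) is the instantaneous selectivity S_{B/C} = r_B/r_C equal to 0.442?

1.27 mol/L

S_{B/C} = (k₁/k₂)·C_A^0.5 ⇒ C_A = (S·k₂/k₁)^(2).
= (0.442×4.62/1.81)^(2) = (1.128)^(2) = 1.27 mol/L.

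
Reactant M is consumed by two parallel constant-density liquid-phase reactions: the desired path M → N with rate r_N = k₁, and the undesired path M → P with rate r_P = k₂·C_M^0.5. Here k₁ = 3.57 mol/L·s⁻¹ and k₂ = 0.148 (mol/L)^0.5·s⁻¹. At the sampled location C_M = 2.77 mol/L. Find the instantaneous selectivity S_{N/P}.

S_{N/P} = r_N/r_P = (k₁)/(k₂·C_M^0.5) = (k₁/k₂)·C_M^-0.5.
= (3.57) / (0.148×2.770^0.5) = 3.570/0.2463 = 14.5.
The undesired path is higher order in M, so low C_M (CSTR or dilute feed) favours N.

14.5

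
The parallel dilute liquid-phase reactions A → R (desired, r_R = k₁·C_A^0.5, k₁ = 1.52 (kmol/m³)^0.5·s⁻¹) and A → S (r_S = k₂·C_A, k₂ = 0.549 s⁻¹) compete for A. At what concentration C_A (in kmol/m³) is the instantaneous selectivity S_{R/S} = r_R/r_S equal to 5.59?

0.245 kmol/m³

S_{R/S} = (k₁/k₂)·C_A^-0.5 ⇒ C_A = (S·k₂/k₁)^(-2).
= (5.59×0.549/1.52)^(-2) = (2.019)^(-2) = 0.245 kmol/m³.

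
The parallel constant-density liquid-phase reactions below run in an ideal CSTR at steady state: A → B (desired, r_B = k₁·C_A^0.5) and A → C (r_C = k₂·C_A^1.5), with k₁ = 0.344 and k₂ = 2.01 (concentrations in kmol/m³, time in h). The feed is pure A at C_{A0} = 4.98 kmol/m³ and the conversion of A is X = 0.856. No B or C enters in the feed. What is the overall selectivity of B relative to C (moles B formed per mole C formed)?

Exit C_A = C_{A0}(1−X) = 4.98×0.144 = 0.7171 kmol/m³.
A CSTR operates uniformly at the exit composition, giving r_B = 0.2913 and r_C = 1.221 (each k·C_A^n at C_A = 0.7171).
Overall selectivity = C_B/C_C = r_Bτ/(r_Cτ) = r_B/r_C = 0.239.

0.239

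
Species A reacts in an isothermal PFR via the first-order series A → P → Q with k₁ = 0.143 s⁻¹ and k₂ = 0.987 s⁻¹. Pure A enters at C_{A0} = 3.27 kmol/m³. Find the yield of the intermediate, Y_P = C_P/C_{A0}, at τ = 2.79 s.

The intermediate concentration in a first-order A→B→C sequence is C_P = k₁C_{A0}(e^(−k₁τ) − e^(−k₂τ))/(k₂−k₁).
e^(−k₁τ) = e^(−0.143×2.79) = e^(−0.3990) = 0.6710; e^(−k₂τ) = e^(−2.754) = 0.06369.
C_P = 0.143×3.27/(0.987−0.143) × (0.6710−0.06369) = 0.5540×0.6073 = 0.3365 kmol/m³.
Y_P = C_P/C_{A0} = 0.3365/3.27 = 0.103.

0.103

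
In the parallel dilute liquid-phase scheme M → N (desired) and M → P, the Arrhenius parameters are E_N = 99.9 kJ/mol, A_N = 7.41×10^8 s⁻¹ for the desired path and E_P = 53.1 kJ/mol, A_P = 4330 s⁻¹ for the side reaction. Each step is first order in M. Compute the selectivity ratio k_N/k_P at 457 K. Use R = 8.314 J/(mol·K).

Since both paths have the same order in M, the concentration cancels and S_{N/P} = k_N/k_P = (A_N/A_P)·exp[(E_P−E_N)/(RT)].
(E_P−E_N)/(RT) = (53.1−99.9)×10³/(8.314×457) = -46800/3799 = -12.32.
k_N/k_P = (7.41×10^8/4330)·exp(-12.32) = 1.711×10^5 × 4.473×10^-6 = 0.765.
Since E_N > E_P, raising the temperature improves selectivity toward N.

0.765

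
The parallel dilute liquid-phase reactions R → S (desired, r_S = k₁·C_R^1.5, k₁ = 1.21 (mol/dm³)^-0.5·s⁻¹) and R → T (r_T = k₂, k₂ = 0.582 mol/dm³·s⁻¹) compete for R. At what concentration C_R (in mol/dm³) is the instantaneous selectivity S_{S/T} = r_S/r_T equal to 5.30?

S_{S/T} = (k₁/k₂)·C_R^1.5 ⇒ C_R = (S·k₂/k₁)^(1/1.5).
= (5.30×0.582/1.21)^(0.6667) = (2.549)^(0.6667) = 1.87 mol/dm³.

1.87 mol/dm³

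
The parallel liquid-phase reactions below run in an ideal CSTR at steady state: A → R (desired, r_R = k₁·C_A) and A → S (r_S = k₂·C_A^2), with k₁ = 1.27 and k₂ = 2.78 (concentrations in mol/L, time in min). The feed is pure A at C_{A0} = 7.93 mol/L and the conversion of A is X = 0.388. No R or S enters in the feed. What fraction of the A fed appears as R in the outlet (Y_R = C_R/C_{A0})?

Exit C_A = C_{A0}(1−X) = 7.93×0.612 = 4.853 mol/L.
In a CSTR the entire volume is at exit conditions, so r_R = 1.27×4.853 = 6.164 and r_S = 2.78×4.853^2 = 65.48.
Fraction of consumed A going to R: r_R/(r_R+r_S) = 0.08603.
C_R = 0.08603·C_{A0}·X = 0.08603×7.93×0.388 = 0.265 mol/L; Y_R = C_R/C_{A0} = 0.0334.

0.0334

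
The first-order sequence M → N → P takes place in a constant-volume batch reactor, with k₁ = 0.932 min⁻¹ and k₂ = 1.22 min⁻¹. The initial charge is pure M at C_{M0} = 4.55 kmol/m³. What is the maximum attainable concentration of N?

1.45 kmol/m³

For a first-order series the maximum intermediate yield is C_{N,max}/C_{M0} = (k₁/k₂)^[k₂/(k₂−k₁)].
= (0.932/1.22)^(1.22/(1.22−0.932)) = (0.7639)^(4.236) = 0.3196.
C_{N,max} = 0.3196×4.55 = 1.45 kmol/m³.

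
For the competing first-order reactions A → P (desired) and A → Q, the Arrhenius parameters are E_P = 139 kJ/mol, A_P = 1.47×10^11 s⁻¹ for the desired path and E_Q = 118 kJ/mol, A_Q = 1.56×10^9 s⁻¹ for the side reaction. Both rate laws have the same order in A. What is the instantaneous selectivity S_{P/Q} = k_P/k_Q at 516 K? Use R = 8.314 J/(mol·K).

0.705

With equal orders, S_{P/Q} = k_P/k_Q = (A_P/A_Q)·exp[(E_Q−E_P)/(RT)].
(E_Q−E_P)/(RT) = (118−139)×10³/(8.314×516) = -21000/4290 = -4.895.
k_P/k_Q = (1.47×10^11/1.56×10^9)·exp(-4.895) = 94.23 × 0.007483 = 0.705.
Since E_P > E_Q, raising the temperature improves selectivity toward P.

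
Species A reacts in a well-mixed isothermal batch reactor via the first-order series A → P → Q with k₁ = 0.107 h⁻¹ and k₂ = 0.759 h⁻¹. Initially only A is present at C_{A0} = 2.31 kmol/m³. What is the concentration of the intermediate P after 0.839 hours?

0.146 kmol/m³

Solving the coupled first-order balances gives C_P(t) = [k₁/(k₂−k₁)]·C_{A0}·(e^(−k₁t) − e^(−k₂t)).
e^(−k₁t) = e^(−0.107×0.839) = e^(−0.08977) = 0.9141; e^(−k₂t) = e^(−0.6368) = 0.5290.
C_P = 0.107×2.31/(0.759−0.107) × (0.9141−0.5290) = 0.3791×0.3852 = 0.1460 kmol/m³.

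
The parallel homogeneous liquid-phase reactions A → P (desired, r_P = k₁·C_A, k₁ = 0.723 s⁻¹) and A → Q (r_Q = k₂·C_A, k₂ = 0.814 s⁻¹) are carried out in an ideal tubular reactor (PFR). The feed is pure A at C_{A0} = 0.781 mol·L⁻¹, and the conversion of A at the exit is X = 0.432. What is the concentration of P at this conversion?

C_A = C_{A0}(1−X) = 0.4436 mol·L⁻¹.
Both paths are first order in A, so the instantaneous fraction to P is constant: dC_P/d(−C_A) = k₁/(k₁+k₂) = 0.4704.
C_P = 0.4704·(C_{A0}−C_A) = 0.4704×0.3374 = 0.159 mol·L⁻¹.

0.159 mol·L⁻¹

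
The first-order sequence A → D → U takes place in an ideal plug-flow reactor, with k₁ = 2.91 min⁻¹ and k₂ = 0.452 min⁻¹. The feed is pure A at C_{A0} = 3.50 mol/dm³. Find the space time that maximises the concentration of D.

For first-order series the maximum of C_D occurs at τ_opt = ln(k₂/k₁)/(k₂−k₁).
= ln(0.452/2.91)/(0.452−2.91) = ln(0.1553)/-2.458 = -1.862/-2.458 = 0.758 min.

0.758 min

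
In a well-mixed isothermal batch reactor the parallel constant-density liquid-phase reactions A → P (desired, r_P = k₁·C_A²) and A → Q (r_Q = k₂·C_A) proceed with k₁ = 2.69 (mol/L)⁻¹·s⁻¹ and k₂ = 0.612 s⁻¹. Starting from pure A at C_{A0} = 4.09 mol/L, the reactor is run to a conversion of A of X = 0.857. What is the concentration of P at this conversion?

C_A = C_{A0}(1−X) = 0.5849 mol/L.
Along a PFR/batch, dC_Q/dC_A = −r_Q/(r_P+r_Q) = −k₂/(k₂+k₁·C_A).
Integrating from C_{A0} to C_A: C_Q = (0.612/2.69)·ln[(0.612+2.69·4.09)/(0.612+2.69·0.585)] = 0.2275·ln(11.61/2.185) = 0.3800 mol/L.
Then C_P = (C_{A0}−C_A) − C_Q = 3.505 − 0.3800 = 3.125 mol/L.

3.13 mol/L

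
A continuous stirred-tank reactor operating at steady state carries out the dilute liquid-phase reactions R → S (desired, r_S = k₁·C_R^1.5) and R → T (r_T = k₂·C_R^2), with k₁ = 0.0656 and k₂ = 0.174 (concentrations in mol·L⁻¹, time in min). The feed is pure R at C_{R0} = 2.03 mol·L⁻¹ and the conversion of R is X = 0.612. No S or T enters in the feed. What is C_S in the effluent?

Exit C_R = C_{R0}(1−X) = 2.03×0.388 = 0.7876 mol·L⁻¹.
Rates in a CSTR are evaluated at the outlet concentration: r_S = 0.0656×0.7876^1.5 = 0.04586, r_T = 0.174×0.7876^2 = 0.1079.
Fraction of consumed R going to S: r_S/(r_S+r_T) = 0.2982.
C_S = 0.2982·C_{R0}·X = 0.2982×2.03×0.612 = 0.370 mol·L⁻¹.

0.370 mol·L⁻¹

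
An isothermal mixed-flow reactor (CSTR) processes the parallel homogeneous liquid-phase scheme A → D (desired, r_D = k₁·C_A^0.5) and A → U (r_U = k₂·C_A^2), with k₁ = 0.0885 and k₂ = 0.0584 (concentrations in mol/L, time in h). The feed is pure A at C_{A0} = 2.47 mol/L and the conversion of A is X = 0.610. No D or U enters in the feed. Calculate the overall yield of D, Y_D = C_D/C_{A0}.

0.376

Exit C_A = C_{A0}(1−X) = 2.47×0.390 = 0.9633 mol/L.
Rates in a CSTR are evaluated at the outlet concentration: r_D = 0.0885×0.9633^0.5 = 0.08686, r_U = 0.0584×0.9633^2 = 0.05419.
Fraction of consumed A going to D: r_D/(r_D+r_U) = 0.6158.
C_D = 0.6158·C_{A0}·X = 0.6158×2.47×0.610 = 0.928 mol/L; Y_D = C_D/C_{A0} = 0.376.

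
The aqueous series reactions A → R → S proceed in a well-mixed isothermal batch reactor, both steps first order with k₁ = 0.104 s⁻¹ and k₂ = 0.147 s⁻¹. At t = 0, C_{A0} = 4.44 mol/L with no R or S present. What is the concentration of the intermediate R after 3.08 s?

The intermediate concentration in a first-order A→B→C sequence is C_R = k₁C_{A0}(e^(−k₁t) − e^(−k₂t))/(k₂−k₁).
e^(−k₁t) = e^(−0.104×3.08) = e^(−0.3203) = 0.7259; e^(−k₂t) = e^(−0.4528) = 0.6359.
C_R = 0.104×4.44/(0.147−0.104) × (0.7259−0.6359) = 10.74×0.09005 = 0.9670 mol/L.

0.967 mol/L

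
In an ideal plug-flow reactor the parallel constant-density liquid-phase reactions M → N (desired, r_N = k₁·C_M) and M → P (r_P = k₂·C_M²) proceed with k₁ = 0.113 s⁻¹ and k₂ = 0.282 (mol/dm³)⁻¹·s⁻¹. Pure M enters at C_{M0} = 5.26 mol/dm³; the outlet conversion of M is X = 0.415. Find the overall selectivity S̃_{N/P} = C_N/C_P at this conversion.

0.0982

C_M = C_{M0}(1−X) = 3.077 mol/dm³.
Along a PFR/batch, dC_N/dC_M = −r_N/(r_N+r_P) = −k₁/(k₁+k₂·C_M).
Integrating from C_{M0} to C_M: C_N = (0.113/0.282)·ln[(0.113+0.282·5.26)/(0.113+0.282·3.08)] = 0.4007·ln(1.596/0.9807) = 0.1952 mol/dm³.
C_P = (C_{M0}−C_M)−C_N = 1.988 mol/dm³; S̃_{N/P} = 0.1952/1.988 = 0.0982.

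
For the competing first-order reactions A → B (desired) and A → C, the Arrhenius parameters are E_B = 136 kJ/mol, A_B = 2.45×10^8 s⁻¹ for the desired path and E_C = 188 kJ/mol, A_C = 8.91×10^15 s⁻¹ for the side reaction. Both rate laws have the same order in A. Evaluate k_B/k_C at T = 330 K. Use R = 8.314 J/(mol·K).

4.68

k_B/k_C = (A_B/A_C)·exp[−(E_B−E_C)/(RT)] = (A_B/A_C)·exp[(E_C−E_B)/(RT)].
(E_C−E_B)/(RT) = (188−136)×10³/(8.314×330) = 52000/2744 = 18.95.
k_B/k_C = (2.45×10^8/8.91×10^15)·exp(18.95) = 2.750×10^-8 × 1.703×10^8 = 4.68.
Since E_B < E_C, lowering the temperature improves selectivity toward B.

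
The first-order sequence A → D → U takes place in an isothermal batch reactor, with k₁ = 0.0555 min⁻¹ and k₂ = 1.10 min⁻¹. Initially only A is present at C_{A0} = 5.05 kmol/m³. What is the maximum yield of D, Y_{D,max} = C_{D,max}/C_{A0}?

0.0431

At the optimum, C_{D,max}/C_{A0} = (k₁/k₂)^[k₂/(k₂−k₁)].
= (0.0555/1.10)^(1.10/(1.10−0.0555)) = (0.05045)^(1.053) = 0.04305.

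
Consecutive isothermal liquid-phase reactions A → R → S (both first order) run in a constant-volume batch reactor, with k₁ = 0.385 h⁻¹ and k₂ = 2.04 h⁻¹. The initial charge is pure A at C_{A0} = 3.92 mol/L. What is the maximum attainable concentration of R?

0.502 mol/L

At the optimum, C_{R,max}/C_{A0} = (k₁/k₂)^[k₂/(k₂−k₁)].
= (0.385/2.04)^(2.04/(2.04−0.385)) = (0.1887)^(1.233) = 0.1280.
C_{R,max} = 0.1280×3.92 = 0.502 mol/L.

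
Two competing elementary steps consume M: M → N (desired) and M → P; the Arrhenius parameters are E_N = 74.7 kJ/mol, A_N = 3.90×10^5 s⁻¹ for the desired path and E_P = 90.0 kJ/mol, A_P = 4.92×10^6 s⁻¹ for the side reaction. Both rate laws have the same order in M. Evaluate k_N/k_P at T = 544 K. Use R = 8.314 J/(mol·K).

k_N/k_P = (A_N/A_P)·exp[−(E_N−E_P)/(RT)] = (A_N/A_P)·exp[(E_P−E_N)/(RT)].
(E_P−E_N)/(RT) = (90.0−74.7)×10³/(8.314×544) = 15300/4523 = 3.383.
k_N/k_P = (3.90×10^5/4.92×10^6)·exp(3.383) = 0.07927 × 29.45 = 2.33.

2.33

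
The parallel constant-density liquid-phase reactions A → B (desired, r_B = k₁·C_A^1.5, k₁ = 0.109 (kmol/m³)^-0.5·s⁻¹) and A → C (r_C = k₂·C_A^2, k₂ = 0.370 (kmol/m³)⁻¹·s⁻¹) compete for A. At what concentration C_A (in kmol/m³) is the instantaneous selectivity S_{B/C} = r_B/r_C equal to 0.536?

0.302 kmol/m³

S_{B/C} = (k₁/k₂)·C_A^-0.5 ⇒ C_A = (S·k₂/k₁)^(-2).
= (0.536×0.370/0.109)^(-2) = (1.819)^(-2) = 0.302 kmol/m³.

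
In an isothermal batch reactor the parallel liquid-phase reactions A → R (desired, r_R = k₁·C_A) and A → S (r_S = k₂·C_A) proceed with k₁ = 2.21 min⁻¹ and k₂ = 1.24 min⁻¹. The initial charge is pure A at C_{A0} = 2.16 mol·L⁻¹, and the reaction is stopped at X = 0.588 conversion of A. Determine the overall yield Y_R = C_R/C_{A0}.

0.377

C_A = C_{A0}(1−X) = 0.8899 mol·L⁻¹.
Both paths are first order in A, so the instantaneous fraction to R is constant: dC_R/d(−C_A) = k₁/(k₁+k₂) = 0.6406.
C_R = 0.6406·(C_{A0}−C_A) = 0.6406×1.270 = 0.814 mol·L⁻¹.
Y_R = C_R/C_{A0} = 0.8136/2.16 = 0.377.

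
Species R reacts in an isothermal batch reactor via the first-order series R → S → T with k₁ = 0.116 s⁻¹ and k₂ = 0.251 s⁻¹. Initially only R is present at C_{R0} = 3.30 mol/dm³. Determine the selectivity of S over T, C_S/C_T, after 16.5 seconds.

Solving the coupled first-order balances gives C_S(t) = [k₁/(k₂−k₁)]·C_{R0}·(e^(−k₁t) − e^(−k₂t)).
e^(−k₁t) = e^(−0.116×16.5) = e^(−1.914) = 0.1475; e^(−k₂t) = e^(−4.141) = 0.01590.
C_S = 0.116×3.30/(0.251−0.116) × (0.1475−0.01590) = 2.836×0.1316 = 0.3731 mol/dm³.
C_R = C_{R0}e^(−k₁t) = 0.4867 mol/dm³, so C_T = C_{R0}−C_R−C_S = 2.440 mol/dm³; C_S/C_T = 0.153.

0.153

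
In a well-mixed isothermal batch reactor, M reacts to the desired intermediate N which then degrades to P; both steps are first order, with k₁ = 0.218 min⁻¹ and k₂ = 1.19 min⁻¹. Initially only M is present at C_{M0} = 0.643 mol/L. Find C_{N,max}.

Evaluating C_N at t_opt = ln(k₂/k₁)/(k₂−k₁) gives C_{N,max}/C_{M0} = (k₁/k₂)^[k₂/(k₂−k₁)].
= (0.218/1.19)^(1.19/(1.19−0.218)) = (0.1832)^(1.224) = 0.1252.
C_{N,max} = 0.1252×0.643 = 0.0805 mol/L.

0.0805 mol/L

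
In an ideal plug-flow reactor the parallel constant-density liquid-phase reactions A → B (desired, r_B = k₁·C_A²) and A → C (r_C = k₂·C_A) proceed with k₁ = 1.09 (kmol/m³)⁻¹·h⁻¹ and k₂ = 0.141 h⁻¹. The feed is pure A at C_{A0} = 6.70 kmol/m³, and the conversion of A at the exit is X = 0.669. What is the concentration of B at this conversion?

C_A = C_{A0}(1−X) = 2.218 kmol/m³.
Along a PFR/batch, dC_C/dC_A = −r_C/(r_B+r_C) = −k₂/(k₂+k₁·C_A).
Integrating from C_{A0} to C_A: C_C = (0.141/1.09)·ln[(0.141+1.09·6.70)/(0.141+1.09·2.22)] = 0.1294·ln(7.444/2.558) = 0.1382 kmol/m³.
Then C_B = (C_{A0}−C_A) − C_C = 4.482 − 0.1382 = 4.344 kmol/m³.

4.34 kmol/m³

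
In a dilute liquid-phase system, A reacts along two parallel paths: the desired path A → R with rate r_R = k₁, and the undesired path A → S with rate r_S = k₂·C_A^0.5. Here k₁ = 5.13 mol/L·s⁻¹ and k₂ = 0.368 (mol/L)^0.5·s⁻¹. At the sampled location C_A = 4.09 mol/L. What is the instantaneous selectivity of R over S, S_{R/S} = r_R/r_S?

S_{R/S} = r_R/r_S = (k₁)/(k₂·C_A^0.5) = (k₁/k₂)·C_A^-0.5.
= (5.13) / (0.368×4.090^0.5) = 5.130/0.7442 = 6.89.

6.89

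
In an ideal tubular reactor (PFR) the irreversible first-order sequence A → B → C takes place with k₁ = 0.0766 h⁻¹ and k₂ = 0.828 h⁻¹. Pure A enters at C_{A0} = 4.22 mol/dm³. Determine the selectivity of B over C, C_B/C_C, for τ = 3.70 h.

The intermediate concentration in a first-order A→B→C sequence is C_B = k₁C_{A0}(e^(−k₁τ) − e^(−k₂τ))/(k₂−k₁).
e^(−k₁τ) = e^(−0.0766×3.70) = e^(−0.2834) = 0.7532; e^(−k₂τ) = e^(−3.064) = 0.04672.
C_B = 0.0766×4.22/(0.828−0.0766) × (0.7532−0.04672) = 0.4302×0.7065 = 0.3039 mol/dm³.
C_A = C_{A0}e^(−k₁τ) = 3.179 mol/dm³, so C_C = C_{A0}−C_A−C_B = 0.7376 mol/dm³; C_B/C_C = 0.412.

0.412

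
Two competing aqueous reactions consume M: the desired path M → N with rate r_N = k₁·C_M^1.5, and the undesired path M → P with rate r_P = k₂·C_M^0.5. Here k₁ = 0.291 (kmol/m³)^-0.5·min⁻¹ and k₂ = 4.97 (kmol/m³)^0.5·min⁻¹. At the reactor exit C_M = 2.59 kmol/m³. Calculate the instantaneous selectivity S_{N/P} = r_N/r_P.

0.152

S_{N/P} = r_N/r_P = (k₁·C_M^1.5)/(k₂·C_M^0.5) = (k₁/k₂)·C_M.
= (0.291×2.590^1.5) / (4.97×2.590^0.5) = 1.213/7.998 = 0.152.
Since the desired path is higher order in M, keeping C_M high (PFR or concentrated feed) favours N.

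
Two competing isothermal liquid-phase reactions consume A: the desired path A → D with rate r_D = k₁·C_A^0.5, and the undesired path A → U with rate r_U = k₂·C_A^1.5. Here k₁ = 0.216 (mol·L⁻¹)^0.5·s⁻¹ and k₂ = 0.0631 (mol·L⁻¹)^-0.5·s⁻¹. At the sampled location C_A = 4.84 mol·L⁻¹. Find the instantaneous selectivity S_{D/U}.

S_{D/U} = r_D/r_U = (k₁·C_A^0.5)/(k₂·C_A^1.5) = (k₁/k₂)·C_A⁻¹.
= (0.216×4.840^0.5) / (0.0631×4.840^1.5) = 0.4752/0.6719 = 0.707.

0.707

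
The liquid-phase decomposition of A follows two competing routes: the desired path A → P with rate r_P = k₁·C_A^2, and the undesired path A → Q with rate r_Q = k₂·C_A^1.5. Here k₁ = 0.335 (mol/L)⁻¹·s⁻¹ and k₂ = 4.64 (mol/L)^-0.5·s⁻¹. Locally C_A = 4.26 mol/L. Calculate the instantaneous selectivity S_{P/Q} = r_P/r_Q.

0.149

S_{P/Q} = r_P/r_Q = (k₁·C_A^2)/(k₂·C_A^1.5) = (k₁/k₂)·C_A^0.5.
= (0.335×4.260^2) / (4.64×4.260^1.5) = 6.079/40.80 = 0.149.
Since the desired path is higher order in A, keeping C_A high (PFR or concentrated feed) favours P.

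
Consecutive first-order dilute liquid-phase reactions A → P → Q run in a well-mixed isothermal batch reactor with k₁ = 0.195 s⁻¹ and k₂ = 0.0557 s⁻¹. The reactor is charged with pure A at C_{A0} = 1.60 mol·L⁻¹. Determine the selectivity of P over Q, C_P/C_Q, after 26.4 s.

For first-order series with pure A initially, C_P(t) = k₁C_{A0}/(k₂−k₁)·(e^(−k₁t) − e^(−k₂t)).
e^(−k₁t) = e^(−0.195×26.4) = e^(−5.148) = 0.005811; e^(−k₂t) = e^(−1.470) = 0.2298.
C_P = 0.195×1.60/(0.0557−0.195) × (0.005811−0.2298) = (-2.240)×(-0.2240) = 0.5017 mol·L⁻¹.
C_A = C_{A0}e^(−k₁t) = 0.009298 mol·L⁻¹, so C_Q = C_{A0}−C_A−C_P = 1.089 mol·L⁻¹; C_P/C_Q = 0.461.

0.461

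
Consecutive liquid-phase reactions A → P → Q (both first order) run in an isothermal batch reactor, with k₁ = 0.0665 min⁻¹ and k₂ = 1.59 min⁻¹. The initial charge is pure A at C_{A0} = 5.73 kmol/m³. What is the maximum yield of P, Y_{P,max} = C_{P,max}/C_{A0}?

0.0364

For a first-order series the maximum intermediate yield is C_{P,max}/C_{A0} = (k₁/k₂)^[k₂/(k₂−k₁)].
= (0.0665/1.59)^(1.59/(1.59−0.0665)) = (0.04182)^(1.044) = 0.03641.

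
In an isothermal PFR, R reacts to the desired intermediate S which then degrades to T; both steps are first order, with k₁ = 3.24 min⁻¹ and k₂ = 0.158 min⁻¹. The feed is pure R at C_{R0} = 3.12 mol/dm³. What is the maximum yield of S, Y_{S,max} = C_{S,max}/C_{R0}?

0.857

For a first-order series the maximum intermediate yield is C_{S,max}/C_{R0} = (k₁/k₂)^[k₂/(k₂−k₁)].
= (3.24/0.158)^(0.158/(0.158−3.24)) = (20.51)^(-0.05127) = 0.8565.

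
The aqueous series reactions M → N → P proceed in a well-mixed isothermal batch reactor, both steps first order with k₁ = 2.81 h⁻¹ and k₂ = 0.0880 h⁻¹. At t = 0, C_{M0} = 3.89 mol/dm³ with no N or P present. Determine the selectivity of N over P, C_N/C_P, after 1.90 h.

Solving the coupled first-order balances gives C_N(t) = [k₁/(k₂−k₁)]·C_{M0}·(e^(−k₁t) − e^(−k₂t)).
e^(−k₁t) = e^(−2.81×1.90) = e^(−5.339) = 0.004801; e^(−k₂t) = e^(−0.1672) = 0.8460.
C_N = 2.81×3.89/(0.0880−2.81) × (0.004801−0.8460) = (-4.016)×(-0.8412) = 3.378 mol/dm³.
C_M = C_{M0}e^(−k₁t) = 0.01867 mol/dm³, so C_P = C_{M0}−C_M−C_N = 0.4931 mol/dm³; C_N/C_P = 6.85.

6.85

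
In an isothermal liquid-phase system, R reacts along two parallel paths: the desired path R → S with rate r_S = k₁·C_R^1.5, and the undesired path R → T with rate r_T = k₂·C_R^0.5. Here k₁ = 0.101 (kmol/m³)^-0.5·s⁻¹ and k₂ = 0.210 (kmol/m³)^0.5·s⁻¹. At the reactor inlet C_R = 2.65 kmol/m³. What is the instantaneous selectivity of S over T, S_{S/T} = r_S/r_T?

1.27

S_{S/T} = r_S/r_T = (k₁·C_R^1.5)/(k₂·C_R^0.5) = (k₁/k₂)·C_R.
= (0.101×2.650^1.5) / (0.210×2.650^0.5) = 0.4357/0.3419 = 1.27.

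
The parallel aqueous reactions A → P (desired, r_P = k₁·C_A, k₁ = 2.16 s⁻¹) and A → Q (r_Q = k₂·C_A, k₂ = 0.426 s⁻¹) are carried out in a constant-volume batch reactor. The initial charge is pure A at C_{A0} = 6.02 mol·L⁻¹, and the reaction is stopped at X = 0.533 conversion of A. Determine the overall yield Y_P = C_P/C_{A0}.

C_A = C_{A0}(1−X) = 2.811 mol·L⁻¹.
Both paths are first order in A, so the instantaneous fraction to P is constant: dC_P/d(−C_A) = k₁/(k₁+k₂) = 0.8353.
C_P = 0.8353·(C_{A0}−C_A) = 0.8353×3.209 = 2.68 mol·L⁻¹.
Y_P = C_P/C_{A0} = 2.680/6.02 = 0.445.

0.445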